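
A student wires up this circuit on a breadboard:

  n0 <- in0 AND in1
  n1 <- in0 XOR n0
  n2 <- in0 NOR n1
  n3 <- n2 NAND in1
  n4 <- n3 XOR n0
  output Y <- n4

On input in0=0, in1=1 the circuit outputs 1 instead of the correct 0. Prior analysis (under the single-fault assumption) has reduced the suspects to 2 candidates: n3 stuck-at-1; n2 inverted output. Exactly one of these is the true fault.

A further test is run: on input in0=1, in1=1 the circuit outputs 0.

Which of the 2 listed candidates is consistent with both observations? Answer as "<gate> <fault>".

n3 stuck-at-1

Evaluate each candidate on input in0=1, in1=1:
  n3 stuck-at-1: n0=1, n1=0, n2=0, n3=1 [stuck-at-1], n4=0 → 0 — matches
  n2 inverted output: n0=1, n1=0, n2=1 [inverted output], n3=0, n4=1 → 1 — eliminated
Only n3 stuck-at-1 reproduces the observed 0.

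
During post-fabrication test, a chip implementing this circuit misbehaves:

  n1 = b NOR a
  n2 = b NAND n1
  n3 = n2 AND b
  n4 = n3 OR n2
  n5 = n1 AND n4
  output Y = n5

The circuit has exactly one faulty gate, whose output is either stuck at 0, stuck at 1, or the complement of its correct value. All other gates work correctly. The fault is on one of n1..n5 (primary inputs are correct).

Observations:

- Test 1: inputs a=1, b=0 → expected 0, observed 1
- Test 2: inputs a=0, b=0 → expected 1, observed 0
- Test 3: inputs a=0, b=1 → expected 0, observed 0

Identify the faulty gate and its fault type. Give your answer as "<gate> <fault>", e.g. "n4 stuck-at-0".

n1 inverted output

Fault-free values for test 1 (a=1, b=0): n1=0, n2=1, n3=0, n4=1, n5=0, giving Y=0. Observed 1.
Test 1: faults giving observed 1 are {n1 stuck-at-1, n1 inverted output, n5 stuck-at-1, n5 inverted output}.
Test 2 (a=0, b=0): fault-free n1=1, n2=1, n3=0, n4=1, n5=1 → 1; observed 0. Eliminates n1 stuck-at-1, n5 stuck-at-1.
Test 3 (a=0, b=1): fault-free n1=0, n2=1, n3=1, n4=1, n5=0 → 0; observed 0. Eliminates n5 inverted output.
Only n1 inverted output is consistent with every test.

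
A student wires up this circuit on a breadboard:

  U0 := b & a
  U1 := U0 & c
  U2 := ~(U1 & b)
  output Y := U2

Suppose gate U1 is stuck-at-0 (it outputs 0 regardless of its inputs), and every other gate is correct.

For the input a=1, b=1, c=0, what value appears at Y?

1

Propagate with U1 forced: U0=1, U1=0 [stuck-at-0], U2=1.
So Y = 1. (Same as the fault-free value — the fault is masked on this input.)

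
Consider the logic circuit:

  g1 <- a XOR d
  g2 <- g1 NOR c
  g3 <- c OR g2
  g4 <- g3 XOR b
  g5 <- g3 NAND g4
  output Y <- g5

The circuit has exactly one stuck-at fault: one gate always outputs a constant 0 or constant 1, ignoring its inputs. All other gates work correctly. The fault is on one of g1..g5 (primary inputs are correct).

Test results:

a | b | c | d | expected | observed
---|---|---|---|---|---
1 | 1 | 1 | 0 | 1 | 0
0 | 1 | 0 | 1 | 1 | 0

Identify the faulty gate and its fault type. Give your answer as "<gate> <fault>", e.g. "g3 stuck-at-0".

g5 stuck-at-0

Fault-free values for test 1 (a=1, b=1, c=1, d=0): g1=1, g2=0, g3=1, g4=0, g5=1, giving Y=1. Observed 0.
Test 1: faults giving observed 0 are {g4 stuck-at-1, g5 stuck-at-0}.
Test 2 (a=0, b=1, c=0, d=1): fault-free g1=1, g2=0, g3=0, g4=1, g5=1 → 1; observed 0. Eliminates g4 stuck-at-1.
Only g5 stuck-at-0 is consistent with every test.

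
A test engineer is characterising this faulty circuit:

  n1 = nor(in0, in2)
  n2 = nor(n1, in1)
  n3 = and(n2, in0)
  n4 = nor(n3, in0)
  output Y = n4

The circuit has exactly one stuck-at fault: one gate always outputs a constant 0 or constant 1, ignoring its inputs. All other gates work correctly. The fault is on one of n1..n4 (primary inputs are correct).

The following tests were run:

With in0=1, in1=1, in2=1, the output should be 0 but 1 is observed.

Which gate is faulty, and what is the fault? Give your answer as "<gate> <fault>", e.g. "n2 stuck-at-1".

n4 stuck-at-1

Fault-free values for test 1 (in0=1, in1=1, in2=1): n1=0, n2=0, n3=0, n4=0, giving Y=0. Observed 1.
Test 1: faults giving observed 1 are {n4 stuck-at-1}.
Only n4 stuck-at-1 is consistent with every test.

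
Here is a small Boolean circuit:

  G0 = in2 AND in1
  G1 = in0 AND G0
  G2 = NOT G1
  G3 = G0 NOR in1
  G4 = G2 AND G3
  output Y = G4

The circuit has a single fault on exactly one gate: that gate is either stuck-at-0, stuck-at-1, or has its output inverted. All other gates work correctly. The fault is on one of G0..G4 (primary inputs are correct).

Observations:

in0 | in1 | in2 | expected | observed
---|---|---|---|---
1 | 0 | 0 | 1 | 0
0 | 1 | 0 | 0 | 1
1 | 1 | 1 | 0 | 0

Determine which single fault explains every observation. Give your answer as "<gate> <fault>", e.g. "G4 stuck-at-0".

Fault-free values for test 1 (in0=1, in1=0, in2=0): G0=0, G1=0, G2=1, G3=1, G4=1, giving Y=1. Observed 0.
Test 1: faults giving observed 0 are {G0 stuck-at-1, G0 inverted output, G1 stuck-at-1, G1 inverted output, G2 stuck-at-0, G2 inverted output, G3 stuck-at-0, G3 inverted output, G4 stuck-at-0, G4 inverted output}.
Test 2 (in0=0, in1=1, in2=0): fault-free G0=0, G1=0, G2=1, G3=0, G4=0 → 0; observed 1. Eliminates G0 stuck-at-1, G0 inverted output, G1 stuck-at-1, G1 inverted output, G2 stuck-at-0, G2 inverted output, G3 stuck-at-0, G4 stuck-at-0.
Test 3 (in0=1, in1=1, in2=1): fault-free G0=1, G1=1, G2=0, G3=0, G4=0 → 0; observed 0. Eliminates G4 inverted output.
Only G3 inverted output is consistent with every test.

G3 inverted output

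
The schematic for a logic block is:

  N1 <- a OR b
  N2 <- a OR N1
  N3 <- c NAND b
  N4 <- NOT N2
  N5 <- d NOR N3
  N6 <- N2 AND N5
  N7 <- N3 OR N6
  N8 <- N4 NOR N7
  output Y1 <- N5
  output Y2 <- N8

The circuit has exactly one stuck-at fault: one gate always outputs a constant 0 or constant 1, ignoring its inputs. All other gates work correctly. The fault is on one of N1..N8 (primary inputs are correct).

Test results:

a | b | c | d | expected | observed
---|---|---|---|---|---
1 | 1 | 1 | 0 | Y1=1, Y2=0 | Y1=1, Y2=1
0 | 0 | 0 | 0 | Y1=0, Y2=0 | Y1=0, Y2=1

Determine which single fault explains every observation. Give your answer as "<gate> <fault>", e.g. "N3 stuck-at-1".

Fault-free values for test 1 (a=1, b=1, c=1, d=0): N1=1, N2=1, N3=0, N4=0, N5=1, N6=1, N7=1, N8=0, giving Y1=1, Y2=0. Observed Y1=1, Y2=1.
Test 1: faults giving observed Y1=1, Y2=1 are {N6 stuck-at-0, N7 stuck-at-0, N8 stuck-at-1}.
Test 2 (a=0, b=0, c=0, d=0): fault-free N1=0, N2=0, N3=1, N4=1, N5=0, N6=0, N7=1, N8=0 → Y1=0, Y2=0; observed Y1=0, Y2=1. Eliminates N6 stuck-at-0, N7 stuck-at-0.
Only N8 stuck-at-1 is consistent with every test.

N8 stuck-at-1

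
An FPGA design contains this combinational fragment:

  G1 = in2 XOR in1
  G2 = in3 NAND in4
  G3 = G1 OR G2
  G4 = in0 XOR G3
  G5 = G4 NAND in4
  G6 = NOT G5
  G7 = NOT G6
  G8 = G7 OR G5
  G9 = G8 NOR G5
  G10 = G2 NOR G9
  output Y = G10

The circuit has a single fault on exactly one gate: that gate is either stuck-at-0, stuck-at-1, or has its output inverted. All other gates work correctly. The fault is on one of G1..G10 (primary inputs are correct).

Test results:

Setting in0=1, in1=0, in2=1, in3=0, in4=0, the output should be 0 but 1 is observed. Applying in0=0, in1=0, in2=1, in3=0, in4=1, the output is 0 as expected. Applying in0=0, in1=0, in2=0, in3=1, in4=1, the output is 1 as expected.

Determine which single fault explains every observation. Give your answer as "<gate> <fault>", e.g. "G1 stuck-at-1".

Fault-free values for test 1 (in0=1, in1=0, in2=1, in3=0, in4=0): G1=1, G2=1, G3=1, G4=0, G5=1, G6=0, G7=1, G8=1, G9=0, G10=0, giving Y=0. Observed 1.
Test 1: faults giving observed 1 are {G2 stuck-at-0, G2 inverted output, G10 stuck-at-1, G10 inverted output}.
Test 2 (in0=0, in1=0, in2=1, in3=0, in4=1): fault-free G1=1, G2=1, G3=1, G4=1, G5=0, G6=1, G7=0, G8=0, G9=1, G10=0 → 0; observed 0. Eliminates G10 stuck-at-1, G10 inverted output.
Test 3 (in0=0, in1=0, in2=0, in3=1, in4=1): fault-free G1=0, G2=0, G3=0, G4=0, G5=1, G6=0, G7=1, G8=1, G9=0, G10=1 → 1; observed 1. Eliminates G2 inverted output.
Only G2 stuck-at-0 is consistent with every test.

G2 stuck-at-0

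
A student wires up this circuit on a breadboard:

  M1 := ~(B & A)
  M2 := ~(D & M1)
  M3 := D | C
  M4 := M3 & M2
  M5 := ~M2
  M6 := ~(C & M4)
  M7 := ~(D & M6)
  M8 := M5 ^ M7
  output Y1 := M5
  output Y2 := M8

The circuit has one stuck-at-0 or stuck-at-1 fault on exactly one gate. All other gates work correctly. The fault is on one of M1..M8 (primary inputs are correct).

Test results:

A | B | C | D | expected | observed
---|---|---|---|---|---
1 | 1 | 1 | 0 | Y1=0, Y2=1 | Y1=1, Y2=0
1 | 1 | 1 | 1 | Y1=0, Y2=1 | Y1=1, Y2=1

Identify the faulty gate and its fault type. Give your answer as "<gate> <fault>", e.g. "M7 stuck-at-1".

M2 stuck-at-0

Fault-free values for test 1 (A=1, B=1, C=1, D=0): M1=0, M2=1, M3=1, M4=1, M5=0, M6=0, M7=1, M8=1, giving Y1=0, Y2=1. Observed Y1=1, Y2=0.
Test 1: faults giving observed Y1=1, Y2=0 are {M2 stuck-at-0, M5 stuck-at-1}.
Test 2 (A=1, B=1, C=1, D=1): fault-free M1=0, M2=1, M3=1, M4=1, M5=0, M6=0, M7=1, M8=1 → Y1=0, Y2=1; observed Y1=1, Y2=1. Eliminates M5 stuck-at-1.
Only M2 stuck-at-0 is consistent with every test.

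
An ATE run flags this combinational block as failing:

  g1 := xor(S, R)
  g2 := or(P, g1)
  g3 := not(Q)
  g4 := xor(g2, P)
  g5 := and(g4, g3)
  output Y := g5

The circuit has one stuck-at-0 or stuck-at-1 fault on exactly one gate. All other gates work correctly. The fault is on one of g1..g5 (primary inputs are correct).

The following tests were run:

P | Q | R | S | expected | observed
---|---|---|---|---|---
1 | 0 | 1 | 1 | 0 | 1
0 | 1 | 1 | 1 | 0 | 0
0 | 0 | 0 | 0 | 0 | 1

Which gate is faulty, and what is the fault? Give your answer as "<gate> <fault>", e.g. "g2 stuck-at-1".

g4 stuck-at-1

Fault-free values for test 1 (P=1, Q=0, R=1, S=1): g1=0, g2=1, g3=1, g4=0, g5=0, giving Y=0. Observed 1.
Test 1: faults giving observed 1 are {g2 stuck-at-0, g4 stuck-at-1, g5 stuck-at-1}.
Test 2 (P=0, Q=1, R=1, S=1): fault-free g1=0, g2=0, g3=0, g4=0, g5=0 → 0; observed 0. Eliminates g5 stuck-at-1.
Test 3 (P=0, Q=0, R=0, S=0): fault-free g1=0, g2=0, g3=1, g4=0, g5=0 → 0; observed 1. Eliminates g2 stuck-at-0.
Only g4 stuck-at-1 is consistent with every test.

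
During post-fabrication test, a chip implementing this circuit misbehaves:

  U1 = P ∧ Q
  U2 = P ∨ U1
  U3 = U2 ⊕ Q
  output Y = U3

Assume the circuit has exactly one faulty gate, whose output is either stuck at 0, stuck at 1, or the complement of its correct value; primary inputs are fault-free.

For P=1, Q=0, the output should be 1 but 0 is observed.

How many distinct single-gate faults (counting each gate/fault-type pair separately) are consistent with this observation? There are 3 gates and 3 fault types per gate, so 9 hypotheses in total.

Fault-free: U1=0, U2=1, U3=1 → 1. Observed 0.
  U1 stuck-at-0: output 1 ✗
  U1 stuck-at-1: output 1 ✗
  U1 inverted output: output 1 ✗
  U2 stuck-at-0: output 0 ✓
  U2 stuck-at-1: output 1 ✗
  U2 inverted output: output 0 ✓
  U3 stuck-at-0: output 0 ✓
  U3 stuck-at-1: output 1 ✗
  U3 inverted output: output 0 ✓
Consistent faults: {U2 stuck-at-0, U2 inverted output, U3 stuck-at-0, U3 inverted output} — 4 in all.

4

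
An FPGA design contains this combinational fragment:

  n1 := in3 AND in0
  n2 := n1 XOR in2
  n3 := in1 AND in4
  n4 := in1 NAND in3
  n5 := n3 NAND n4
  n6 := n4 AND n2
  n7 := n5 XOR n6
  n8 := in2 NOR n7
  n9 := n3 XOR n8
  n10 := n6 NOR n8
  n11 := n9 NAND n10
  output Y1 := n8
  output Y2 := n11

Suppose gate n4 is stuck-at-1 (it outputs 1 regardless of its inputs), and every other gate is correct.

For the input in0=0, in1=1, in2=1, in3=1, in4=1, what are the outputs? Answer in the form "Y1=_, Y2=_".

Y1=0, Y2=1

Propagate with n4 forced: n1=0, n2=1, n3=1, n4=1 [stuck-at-1], n5=0, n6=1, n7=1, n8=0, n9=1, n10=0, n11=1.
So the outputs are Y1=0, Y2=1. (Without the fault they would be Y1=0, Y2=0.)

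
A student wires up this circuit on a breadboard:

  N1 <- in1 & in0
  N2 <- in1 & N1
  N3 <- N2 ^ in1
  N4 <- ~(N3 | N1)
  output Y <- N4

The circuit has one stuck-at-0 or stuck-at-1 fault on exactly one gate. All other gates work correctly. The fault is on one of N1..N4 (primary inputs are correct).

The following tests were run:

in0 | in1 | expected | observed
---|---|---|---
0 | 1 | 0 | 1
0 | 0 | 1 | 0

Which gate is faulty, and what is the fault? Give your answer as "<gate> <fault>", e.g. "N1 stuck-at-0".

N2 stuck-at-1

Fault-free values for test 1 (in0=0, in1=1): N1=0, N2=0, N3=1, N4=0, giving Y=0. Observed 1.
Test 1: faults giving observed 1 are {N2 stuck-at-1, N3 stuck-at-0, N4 stuck-at-1}.
Test 2 (in0=0, in1=0): fault-free N1=0, N2=0, N3=0, N4=1 → 1; observed 0. Eliminates N3 stuck-at-0, N4 stuck-at-1.
Only N2 stuck-at-1 is consistent with every test.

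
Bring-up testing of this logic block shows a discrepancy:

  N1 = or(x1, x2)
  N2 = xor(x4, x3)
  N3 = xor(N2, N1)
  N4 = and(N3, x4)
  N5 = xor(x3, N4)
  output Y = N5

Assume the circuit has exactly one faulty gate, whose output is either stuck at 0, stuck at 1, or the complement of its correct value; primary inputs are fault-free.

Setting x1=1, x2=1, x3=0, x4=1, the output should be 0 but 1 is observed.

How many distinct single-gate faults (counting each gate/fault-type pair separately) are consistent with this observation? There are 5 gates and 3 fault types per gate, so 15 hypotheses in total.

10

Fault-free: N1=1, N2=1, N3=0, N4=0, N5=0 → 0. Observed 1.
  N1: stuck-at-0, inverted output ✓; others ✗
  N2: stuck-at-0, inverted output ✓; others ✗
  N3: stuck-at-1, inverted output ✓; others ✗
  N4: stuck-at-1, inverted output ✓; others ✗
  N5: stuck-at-1, inverted output ✓; others ✗
Consistent faults: {N1 stuck-at-0, N1 inverted output, N2 stuck-at-0, N2 inverted output, N3 stuck-at-1, N3 inverted output, N4 stuck-at-1, N4 inverted output, N5 stuck-at-1, N5 inverted output} — 10 in all.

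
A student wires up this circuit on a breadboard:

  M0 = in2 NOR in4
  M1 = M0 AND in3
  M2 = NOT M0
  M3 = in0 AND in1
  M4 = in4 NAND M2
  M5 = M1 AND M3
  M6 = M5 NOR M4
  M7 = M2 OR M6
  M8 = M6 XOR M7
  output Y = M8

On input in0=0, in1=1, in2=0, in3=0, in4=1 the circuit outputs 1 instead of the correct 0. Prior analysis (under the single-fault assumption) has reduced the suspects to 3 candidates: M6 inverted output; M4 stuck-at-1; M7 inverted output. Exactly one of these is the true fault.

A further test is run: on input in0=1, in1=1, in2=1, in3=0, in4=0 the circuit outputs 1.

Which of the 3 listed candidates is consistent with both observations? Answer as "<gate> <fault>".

Evaluate each candidate on input in0=1, in1=1, in2=1, in3=0, in4=0:
  M6 inverted output: M0=0, M1=0, M2=1, M3=1, M4=1, M5=0, M6=1 [inverted output], M7=1, M8=0 → 0 — eliminated
  M4 stuck-at-1: M0=0, M1=0, M2=1, M3=1, M4=1 [stuck-at-1], M5=0, M6=0, M7=1, M8=1 → 1 — matches
  M7 inverted output: M0=0, M1=0, M2=1, M3=1, M4=1, M5=0, M6=0, M7=0 [inverted output], M8=0 → 0 — eliminated
Only M4 stuck-at-1 reproduces the observed 1.

M4 stuck-at-1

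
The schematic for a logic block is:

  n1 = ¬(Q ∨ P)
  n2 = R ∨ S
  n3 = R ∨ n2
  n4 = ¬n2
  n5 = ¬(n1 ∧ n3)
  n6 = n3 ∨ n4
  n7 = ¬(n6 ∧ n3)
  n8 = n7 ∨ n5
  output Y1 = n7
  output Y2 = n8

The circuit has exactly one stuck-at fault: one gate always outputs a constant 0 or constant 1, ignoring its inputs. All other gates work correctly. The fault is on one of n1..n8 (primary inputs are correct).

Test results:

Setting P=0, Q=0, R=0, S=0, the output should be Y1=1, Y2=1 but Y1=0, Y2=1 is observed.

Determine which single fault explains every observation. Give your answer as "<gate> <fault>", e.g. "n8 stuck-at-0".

Fault-free values for test 1 (P=0, Q=0, R=0, S=0): n1=1, n2=0, n3=0, n4=1, n5=1, n6=1, n7=1, n8=1, giving Y1=1, Y2=1. Observed Y1=0, Y2=1.
Test 1: faults giving observed Y1=0, Y2=1 are {n7 stuck-at-0}.
Only n7 stuck-at-0 is consistent with every test.

n7 stuck-at-0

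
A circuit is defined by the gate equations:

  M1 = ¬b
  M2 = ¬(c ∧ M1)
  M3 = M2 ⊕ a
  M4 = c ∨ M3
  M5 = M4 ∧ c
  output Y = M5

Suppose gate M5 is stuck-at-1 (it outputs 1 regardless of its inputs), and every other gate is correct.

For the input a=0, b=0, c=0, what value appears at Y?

1

Propagate with M5 forced: M1=1, M2=1, M3=1, M4=1, M5=1 [stuck-at-1].
So Y = 1. (Without the fault it would be 0.)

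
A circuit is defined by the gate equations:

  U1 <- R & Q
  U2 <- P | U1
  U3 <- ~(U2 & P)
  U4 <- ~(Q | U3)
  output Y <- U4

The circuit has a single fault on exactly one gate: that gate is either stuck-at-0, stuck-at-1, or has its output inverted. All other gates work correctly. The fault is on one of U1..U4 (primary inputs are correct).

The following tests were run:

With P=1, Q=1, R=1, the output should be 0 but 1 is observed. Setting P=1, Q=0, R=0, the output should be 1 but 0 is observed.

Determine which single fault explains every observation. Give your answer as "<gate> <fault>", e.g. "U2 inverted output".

Fault-free values for test 1 (P=1, Q=1, R=1): U1=1, U2=1, U3=0, U4=0, giving Y=0. Observed 1.
Test 1: faults giving observed 1 are {U4 stuck-at-1, U4 inverted output}.
Test 2 (P=1, Q=0, R=0): fault-free U1=0, U2=1, U3=0, U4=1 → 1; observed 0. Eliminates U4 stuck-at-1.
Only U4 inverted output is consistent with every test.

U4 inverted output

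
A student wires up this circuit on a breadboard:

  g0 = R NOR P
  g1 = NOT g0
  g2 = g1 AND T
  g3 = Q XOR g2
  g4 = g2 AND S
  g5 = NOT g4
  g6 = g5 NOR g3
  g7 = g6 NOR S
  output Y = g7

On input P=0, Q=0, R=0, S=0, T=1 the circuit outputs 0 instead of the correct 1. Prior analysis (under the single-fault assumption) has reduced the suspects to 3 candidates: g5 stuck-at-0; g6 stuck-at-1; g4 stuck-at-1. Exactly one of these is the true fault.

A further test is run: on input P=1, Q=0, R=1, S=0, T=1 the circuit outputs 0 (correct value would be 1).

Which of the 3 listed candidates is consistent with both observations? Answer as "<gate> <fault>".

g6 stuck-at-1

Evaluate each candidate on input P=1, Q=0, R=1, S=0, T=1:
  g5 stuck-at-0: g0=0, g1=1, g2=1, g3=1, g4=0, g5=0 [stuck-at-0], g6=0, g7=1 → 1 — eliminated
  g6 stuck-at-1: g0=0, g1=1, g2=1, g3=1, g4=0, g5=1, g6=1 [stuck-at-1], g7=0 → 0 — matches
  g4 stuck-at-1: g0=0, g1=1, g2=1, g3=1, g4=1 [stuck-at-1], g5=0, g6=0, g7=1 → 1 — eliminated
Only g6 stuck-at-1 reproduces the observed 0.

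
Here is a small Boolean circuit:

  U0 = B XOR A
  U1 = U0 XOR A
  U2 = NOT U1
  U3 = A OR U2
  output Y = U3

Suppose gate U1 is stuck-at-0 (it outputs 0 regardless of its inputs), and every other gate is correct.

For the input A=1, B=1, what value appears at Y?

1

Propagate with U1 forced: U0=0, U1=0 [stuck-at-0], U2=1, U3=1.
So Y = 1. (Same as the fault-free value — the fault is masked on this input.)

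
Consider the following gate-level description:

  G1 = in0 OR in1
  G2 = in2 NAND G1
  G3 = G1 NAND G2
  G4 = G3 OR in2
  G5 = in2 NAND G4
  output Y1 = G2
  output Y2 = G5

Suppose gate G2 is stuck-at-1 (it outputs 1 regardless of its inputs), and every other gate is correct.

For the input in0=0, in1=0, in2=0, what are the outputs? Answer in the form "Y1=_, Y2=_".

Propagate with G2 forced: G1=0, G2=1 [stuck-at-1], G3=1, G4=1, G5=1.
So the outputs are Y1=1, Y2=1. (Same as the fault-free value — the fault is masked on this input.)

Y1=1, Y2=1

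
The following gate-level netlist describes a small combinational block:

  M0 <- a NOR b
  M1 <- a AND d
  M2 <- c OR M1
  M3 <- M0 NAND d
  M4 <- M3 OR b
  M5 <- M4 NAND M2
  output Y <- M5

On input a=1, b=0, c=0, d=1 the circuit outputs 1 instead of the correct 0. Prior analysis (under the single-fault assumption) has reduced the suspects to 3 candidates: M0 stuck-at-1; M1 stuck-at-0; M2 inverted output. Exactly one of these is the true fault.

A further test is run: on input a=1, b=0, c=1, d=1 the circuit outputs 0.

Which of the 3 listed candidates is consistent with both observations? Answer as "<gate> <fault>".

Evaluate each candidate on input a=1, b=0, c=1, d=1:
  M0 stuck-at-1: M0=1 [stuck-at-1], M1=1, M2=1, M3=0, M4=0, M5=1 → 1 — eliminated
  M1 stuck-at-0: M0=0, M1=0 [stuck-at-0], M2=1, M3=1, M4=1, M5=0 → 0 — matches
  M2 inverted output: M0=0, M1=1, M2=0 [inverted output], M3=1, M4=1, M5=1 → 1 — eliminated
Only M1 stuck-at-0 reproduces the observed 0.

M1 stuck-at-0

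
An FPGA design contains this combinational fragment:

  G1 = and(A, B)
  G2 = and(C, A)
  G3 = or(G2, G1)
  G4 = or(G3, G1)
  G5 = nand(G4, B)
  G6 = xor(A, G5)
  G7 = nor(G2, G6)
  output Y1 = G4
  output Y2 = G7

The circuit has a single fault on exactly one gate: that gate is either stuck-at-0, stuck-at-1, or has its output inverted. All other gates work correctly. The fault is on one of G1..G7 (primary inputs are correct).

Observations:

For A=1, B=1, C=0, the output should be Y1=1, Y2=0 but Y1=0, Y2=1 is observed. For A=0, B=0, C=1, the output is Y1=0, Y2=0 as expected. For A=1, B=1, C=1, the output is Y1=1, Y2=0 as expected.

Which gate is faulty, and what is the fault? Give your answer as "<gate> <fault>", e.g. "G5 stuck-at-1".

Fault-free values for test 1 (A=1, B=1, C=0): G1=1, G2=0, G3=1, G4=1, G5=0, G6=1, G7=0, giving Y1=1, Y2=0. Observed Y1=0, Y2=1.
Test 1: faults giving observed Y1=0, Y2=1 are {G1 stuck-at-0, G1 inverted output, G4 stuck-at-0, G4 inverted output}.
Test 2 (A=0, B=0, C=1): fault-free G1=0, G2=0, G3=0, G4=0, G5=1, G6=1, G7=0 → Y1=0, Y2=0; observed Y1=0, Y2=0. Eliminates G1 inverted output, G4 inverted output.
Test 3 (A=1, B=1, C=1): fault-free G1=1, G2=1, G3=1, G4=1, G5=0, G6=1, G7=0 → Y1=1, Y2=0; observed Y1=1, Y2=0. Eliminates G4 stuck-at-0.
Only G1 stuck-at-0 is consistent with every test.

G1 stuck-at-0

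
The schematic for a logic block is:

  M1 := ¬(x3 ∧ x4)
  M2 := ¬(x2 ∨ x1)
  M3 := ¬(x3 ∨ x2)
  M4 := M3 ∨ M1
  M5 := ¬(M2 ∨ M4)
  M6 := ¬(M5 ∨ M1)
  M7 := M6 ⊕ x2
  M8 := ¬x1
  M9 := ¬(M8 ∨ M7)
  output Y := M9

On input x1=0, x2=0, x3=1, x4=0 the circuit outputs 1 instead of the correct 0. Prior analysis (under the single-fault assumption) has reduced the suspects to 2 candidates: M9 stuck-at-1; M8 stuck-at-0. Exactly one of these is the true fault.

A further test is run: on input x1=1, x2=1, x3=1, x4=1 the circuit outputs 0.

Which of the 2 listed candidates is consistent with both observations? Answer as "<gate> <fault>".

Evaluate each candidate on input x1=1, x2=1, x3=1, x4=1:
  M9 stuck-at-1: M1=0, M2=0, M3=0, M4=0, M5=1, M6=0, M7=1, M8=0, M9=1 [stuck-at-1] → 1 — eliminated
  M8 stuck-at-0: M1=0, M2=0, M3=0, M4=0, M5=1, M6=0, M7=1, M8=0 [stuck-at-0], M9=0 → 0 — matches
Only M8 stuck-at-0 reproduces the observed 0.

M8 stuck-at-0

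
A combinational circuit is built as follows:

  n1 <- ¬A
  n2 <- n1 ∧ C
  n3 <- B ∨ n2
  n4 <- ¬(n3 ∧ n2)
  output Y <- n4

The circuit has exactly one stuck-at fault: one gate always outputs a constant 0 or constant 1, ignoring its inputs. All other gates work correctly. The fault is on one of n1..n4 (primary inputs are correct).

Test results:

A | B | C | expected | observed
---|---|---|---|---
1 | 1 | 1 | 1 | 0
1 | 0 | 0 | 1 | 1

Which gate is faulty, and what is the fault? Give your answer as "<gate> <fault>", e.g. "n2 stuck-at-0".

n1 stuck-at-1

Fault-free values for test 1 (A=1, B=1, C=1): n1=0, n2=0, n3=1, n4=1, giving Y=1. Observed 0.
Test 1: faults giving observed 0 are {n1 stuck-at-1, n2 stuck-at-1, n4 stuck-at-0}.
Test 2 (A=1, B=0, C=0): fault-free n1=0, n2=0, n3=0, n4=1 → 1; observed 1. Eliminates n2 stuck-at-1, n4 stuck-at-0.
Only n1 stuck-at-1 is consistent with every test.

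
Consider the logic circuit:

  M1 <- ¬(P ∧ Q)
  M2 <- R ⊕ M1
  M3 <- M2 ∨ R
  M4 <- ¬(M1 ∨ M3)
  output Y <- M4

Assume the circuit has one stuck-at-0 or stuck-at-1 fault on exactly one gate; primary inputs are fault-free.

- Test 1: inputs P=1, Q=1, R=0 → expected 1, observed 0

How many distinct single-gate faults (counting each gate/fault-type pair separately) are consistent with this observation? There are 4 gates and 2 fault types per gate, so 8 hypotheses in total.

Fault-free: M1=0, M2=0, M3=0, M4=1 → 1. Observed 0.
  M1 stuck-at-0: output 1 ✗
  M1 stuck-at-1: output 0 ✓
  M2 stuck-at-0: output 1 ✗
  M2 stuck-at-1: output 0 ✓
  M3 stuck-at-0: output 1 ✗
  M3 stuck-at-1: output 0 ✓
  M4 stuck-at-0: output 0 ✓
  M4 stuck-at-1: output 1 ✗
Consistent faults: {M1 stuck-at-1, M2 stuck-at-1, M3 stuck-at-1, M4 stuck-at-0} — 4 in all.

4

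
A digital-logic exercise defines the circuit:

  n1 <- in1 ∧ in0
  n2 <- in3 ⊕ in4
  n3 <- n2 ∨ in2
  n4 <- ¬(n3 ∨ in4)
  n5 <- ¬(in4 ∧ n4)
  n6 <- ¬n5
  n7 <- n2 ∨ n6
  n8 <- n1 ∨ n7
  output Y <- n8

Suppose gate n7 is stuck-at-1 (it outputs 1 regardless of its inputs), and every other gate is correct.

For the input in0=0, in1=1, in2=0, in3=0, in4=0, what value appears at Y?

1

Propagate with n7 forced: n1=0, n2=0, n3=0, n4=1, n5=1, n6=0, n7=1 [stuck-at-1], n8=1.
So Y = 1. (Without the fault it would be 0.)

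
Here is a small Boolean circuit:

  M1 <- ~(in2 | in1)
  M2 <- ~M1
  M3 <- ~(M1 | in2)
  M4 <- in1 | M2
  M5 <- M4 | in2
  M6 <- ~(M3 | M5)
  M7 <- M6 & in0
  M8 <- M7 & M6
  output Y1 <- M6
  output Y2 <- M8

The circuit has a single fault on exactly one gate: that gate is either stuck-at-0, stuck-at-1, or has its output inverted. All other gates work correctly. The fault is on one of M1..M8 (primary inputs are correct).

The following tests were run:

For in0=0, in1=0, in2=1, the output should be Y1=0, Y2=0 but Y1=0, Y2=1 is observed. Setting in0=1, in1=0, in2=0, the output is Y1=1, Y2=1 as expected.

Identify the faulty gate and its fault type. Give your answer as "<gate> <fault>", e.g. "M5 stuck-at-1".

Fault-free values for test 1 (in0=0, in1=0, in2=1): M1=0, M2=1, M3=0, M4=1, M5=1, M6=0, M7=0, M8=0, giving Y1=0, Y2=0. Observed Y1=0, Y2=1.
Test 1: faults giving observed Y1=0, Y2=1 are {M8 stuck-at-1, M8 inverted output}.
Test 2 (in0=1, in1=0, in2=0): fault-free M1=1, M2=0, M3=0, M4=0, M5=0, M6=1, M7=1, M8=1 → Y1=1, Y2=1; observed Y1=1, Y2=1. Eliminates M8 inverted output.
Only M8 stuck-at-1 is consistent with every test.

M8 stuck-at-1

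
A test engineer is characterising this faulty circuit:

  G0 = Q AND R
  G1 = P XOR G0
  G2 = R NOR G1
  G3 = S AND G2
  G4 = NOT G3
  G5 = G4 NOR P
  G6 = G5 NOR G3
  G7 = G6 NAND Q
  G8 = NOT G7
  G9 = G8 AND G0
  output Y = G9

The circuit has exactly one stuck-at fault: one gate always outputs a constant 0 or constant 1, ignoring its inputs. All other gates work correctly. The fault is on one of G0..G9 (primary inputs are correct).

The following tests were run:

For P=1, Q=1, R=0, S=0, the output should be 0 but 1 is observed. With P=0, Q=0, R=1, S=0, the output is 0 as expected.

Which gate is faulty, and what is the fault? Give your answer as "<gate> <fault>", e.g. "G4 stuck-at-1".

Fault-free values for test 1 (P=1, Q=1, R=0, S=0): G0=0, G1=1, G2=0, G3=0, G4=1, G5=0, G6=1, G7=0, G8=1, G9=0, giving Y=0. Observed 1.
Test 1: faults giving observed 1 are {G0 stuck-at-1, G9 stuck-at-1}.
Test 2 (P=0, Q=0, R=1, S=0): fault-free G0=0, G1=0, G2=0, G3=0, G4=1, G5=0, G6=1, G7=1, G8=0, G9=0 → 0; observed 0. Eliminates G9 stuck-at-1.
Only G0 stuck-at-1 is consistent with every test.

G0 stuck-at-1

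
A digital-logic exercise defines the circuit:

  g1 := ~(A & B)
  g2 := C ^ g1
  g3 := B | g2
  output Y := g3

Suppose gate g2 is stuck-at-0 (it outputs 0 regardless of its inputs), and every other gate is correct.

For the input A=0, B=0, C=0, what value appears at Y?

Propagate with g2 forced: g1=1, g2=0 [stuck-at-0], g3=0.
So Y = 0. (Without the fault it would be 1.)

0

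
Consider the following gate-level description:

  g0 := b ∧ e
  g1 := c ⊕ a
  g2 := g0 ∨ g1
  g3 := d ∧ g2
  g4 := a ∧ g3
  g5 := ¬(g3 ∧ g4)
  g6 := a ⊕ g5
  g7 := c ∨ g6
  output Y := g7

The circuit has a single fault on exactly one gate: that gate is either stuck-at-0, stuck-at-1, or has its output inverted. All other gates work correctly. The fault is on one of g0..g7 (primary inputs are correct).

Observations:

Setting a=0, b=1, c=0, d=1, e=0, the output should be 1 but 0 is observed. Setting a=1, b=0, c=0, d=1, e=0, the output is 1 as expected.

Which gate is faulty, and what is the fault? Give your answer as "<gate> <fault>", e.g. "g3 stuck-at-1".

Fault-free values for test 1 (a=0, b=1, c=0, d=1, e=0): g0=0, g1=0, g2=0, g3=0, g4=0, g5=1, g6=1, g7=1, giving Y=1. Observed 0.
Test 1: faults giving observed 0 are {g5 stuck-at-0, g5 inverted output, g6 stuck-at-0, g6 inverted output, g7 stuck-at-0, g7 inverted output}.
Test 2 (a=1, b=0, c=0, d=1, e=0): fault-free g0=0, g1=1, g2=1, g3=1, g4=1, g5=0, g6=1, g7=1 → 1; observed 1. Eliminates g5 inverted output, g6 stuck-at-0, g6 inverted output, g7 stuck-at-0, g7 inverted output.
Only g5 stuck-at-0 is consistent with every test.

g5 stuck-at-0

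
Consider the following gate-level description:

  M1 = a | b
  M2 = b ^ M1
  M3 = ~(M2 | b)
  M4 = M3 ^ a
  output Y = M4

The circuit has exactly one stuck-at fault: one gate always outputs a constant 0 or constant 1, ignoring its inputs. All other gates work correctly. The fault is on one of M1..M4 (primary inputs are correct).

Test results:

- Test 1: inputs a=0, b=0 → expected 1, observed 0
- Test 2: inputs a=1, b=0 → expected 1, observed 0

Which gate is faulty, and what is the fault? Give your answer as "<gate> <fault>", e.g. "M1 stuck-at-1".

Fault-free values for test 1 (a=0, b=0): M1=0, M2=0, M3=1, M4=1, giving Y=1. Observed 0.
Test 1: faults giving observed 0 are {M1 stuck-at-1, M2 stuck-at-1, M3 stuck-at-0, M4 stuck-at-0}.
Test 2 (a=1, b=0): fault-free M1=1, M2=1, M3=0, M4=1 → 1; observed 0. Eliminates M1 stuck-at-1, M2 stuck-at-1, M3 stuck-at-0.
Only M4 stuck-at-0 is consistent with every test.

M4 stuck-at-0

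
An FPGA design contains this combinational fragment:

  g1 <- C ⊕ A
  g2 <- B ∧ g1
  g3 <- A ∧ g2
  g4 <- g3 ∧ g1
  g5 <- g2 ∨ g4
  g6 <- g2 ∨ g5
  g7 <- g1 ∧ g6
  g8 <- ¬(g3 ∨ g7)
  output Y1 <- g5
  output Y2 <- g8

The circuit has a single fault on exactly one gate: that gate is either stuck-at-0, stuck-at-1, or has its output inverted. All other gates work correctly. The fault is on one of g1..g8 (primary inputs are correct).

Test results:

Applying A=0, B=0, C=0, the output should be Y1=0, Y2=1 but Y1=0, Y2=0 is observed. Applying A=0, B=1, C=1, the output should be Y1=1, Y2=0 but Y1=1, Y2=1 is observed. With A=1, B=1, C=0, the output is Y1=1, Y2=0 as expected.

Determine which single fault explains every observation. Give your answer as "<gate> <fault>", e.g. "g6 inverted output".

Fault-free values for test 1 (A=0, B=0, C=0): g1=0, g2=0, g3=0, g4=0, g5=0, g6=0, g7=0, g8=1, giving Y1=0, Y2=1. Observed Y1=0, Y2=0.
Test 1: faults giving observed Y1=0, Y2=0 are {g3 stuck-at-1, g3 inverted output, g7 stuck-at-1, g7 inverted output, g8 stuck-at-0, g8 inverted output}.
Test 2 (A=0, B=1, C=1): fault-free g1=1, g2=1, g3=0, g4=0, g5=1, g6=1, g7=1, g8=0 → Y1=1, Y2=0; observed Y1=1, Y2=1. Eliminates g3 stuck-at-1, g3 inverted output, g7 stuck-at-1, g8 stuck-at-0.
Test 3 (A=1, B=1, C=0): fault-free g1=1, g2=1, g3=1, g4=1, g5=1, g6=1, g7=1, g8=0 → Y1=1, Y2=0; observed Y1=1, Y2=0. Eliminates g8 inverted output.
Only g7 inverted output is consistent with every test.

g7 inverted output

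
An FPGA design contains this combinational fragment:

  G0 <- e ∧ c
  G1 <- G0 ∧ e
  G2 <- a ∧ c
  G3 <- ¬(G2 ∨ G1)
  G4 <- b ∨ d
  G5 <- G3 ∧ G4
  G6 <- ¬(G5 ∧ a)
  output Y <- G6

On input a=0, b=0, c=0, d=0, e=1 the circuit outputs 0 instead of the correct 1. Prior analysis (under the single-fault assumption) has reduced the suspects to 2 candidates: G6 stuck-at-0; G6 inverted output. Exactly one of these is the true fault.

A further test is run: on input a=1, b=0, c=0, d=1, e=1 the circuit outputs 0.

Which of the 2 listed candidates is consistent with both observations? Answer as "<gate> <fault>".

G6 stuck-at-0

Evaluate each candidate on input a=1, b=0, c=0, d=1, e=1:
  G6 stuck-at-0: G0=0, G1=0, G2=0, G3=1, G4=1, G5=1, G6=0 [stuck-at-0] → 0 — matches
  G6 inverted output: G0=0, G1=0, G2=0, G3=1, G4=1, G5=1, G6=1 [inverted output] → 1 — eliminated
Only G6 stuck-at-0 reproduces the observed 0.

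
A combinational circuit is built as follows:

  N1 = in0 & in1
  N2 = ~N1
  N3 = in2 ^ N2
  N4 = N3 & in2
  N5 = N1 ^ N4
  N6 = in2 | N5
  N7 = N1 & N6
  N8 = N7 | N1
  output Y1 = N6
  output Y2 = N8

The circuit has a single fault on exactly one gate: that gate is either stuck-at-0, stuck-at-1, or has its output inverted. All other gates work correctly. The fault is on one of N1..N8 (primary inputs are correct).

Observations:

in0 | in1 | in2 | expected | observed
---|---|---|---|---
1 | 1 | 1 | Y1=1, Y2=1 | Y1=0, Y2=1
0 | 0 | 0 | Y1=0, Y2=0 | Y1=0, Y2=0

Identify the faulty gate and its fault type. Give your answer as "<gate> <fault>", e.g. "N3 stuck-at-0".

N6 stuck-at-0

Fault-free values for test 1 (in0=1, in1=1, in2=1): N1=1, N2=0, N3=1, N4=1, N5=0, N6=1, N7=1, N8=1, giving Y1=1, Y2=1. Observed Y1=0, Y2=1.
Test 1: faults giving observed Y1=0, Y2=1 are {N6 stuck-at-0, N6 inverted output}.
Test 2 (in0=0, in1=0, in2=0): fault-free N1=0, N2=1, N3=1, N4=0, N5=0, N6=0, N7=0, N8=0 → Y1=0, Y2=0; observed Y1=0, Y2=0. Eliminates N6 inverted output.
Only N6 stuck-at-0 is consistent with every test.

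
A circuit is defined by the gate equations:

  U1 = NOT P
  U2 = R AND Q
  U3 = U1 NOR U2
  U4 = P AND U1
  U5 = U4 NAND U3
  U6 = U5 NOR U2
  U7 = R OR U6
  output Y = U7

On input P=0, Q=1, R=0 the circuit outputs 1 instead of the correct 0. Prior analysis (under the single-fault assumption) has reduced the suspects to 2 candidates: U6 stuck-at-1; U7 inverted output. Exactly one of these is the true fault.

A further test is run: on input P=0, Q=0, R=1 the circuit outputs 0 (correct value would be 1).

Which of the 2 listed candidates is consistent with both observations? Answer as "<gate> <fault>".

Evaluate each candidate on input P=0, Q=0, R=1:
  U6 stuck-at-1: U1=1, U2=0, U3=0, U4=0, U5=1, U6=1 [stuck-at-1], U7=1 → 1 — eliminated
  U7 inverted output: U1=1, U2=0, U3=0, U4=0, U5=1, U6=0, U7=0 [inverted output] → 0 — matches
Only U7 inverted output reproduces the observed 0.

U7 inverted output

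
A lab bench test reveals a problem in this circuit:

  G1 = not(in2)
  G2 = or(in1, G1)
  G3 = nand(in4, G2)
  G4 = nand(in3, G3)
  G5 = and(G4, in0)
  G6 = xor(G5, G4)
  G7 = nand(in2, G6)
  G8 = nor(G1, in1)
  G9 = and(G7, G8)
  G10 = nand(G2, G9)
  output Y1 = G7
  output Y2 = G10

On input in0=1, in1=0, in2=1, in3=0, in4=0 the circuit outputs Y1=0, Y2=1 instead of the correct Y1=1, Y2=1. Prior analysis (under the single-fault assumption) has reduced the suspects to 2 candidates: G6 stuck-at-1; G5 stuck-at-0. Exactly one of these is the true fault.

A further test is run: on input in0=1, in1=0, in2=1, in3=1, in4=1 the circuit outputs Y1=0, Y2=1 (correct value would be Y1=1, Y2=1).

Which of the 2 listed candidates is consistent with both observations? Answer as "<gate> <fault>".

G6 stuck-at-1

Evaluate each candidate on input in0=1, in1=0, in2=1, in3=1, in4=1:
  G6 stuck-at-1: G1=0, G2=0, G3=1, G4=0, G5=0, G6=1 [stuck-at-1], G7=0, G8=1, G9=0, G10=1 → Y1=0, Y2=1 — matches
  G5 stuck-at-0: G1=0, G2=0, G3=1, G4=0, G5=0 [stuck-at-0], G6=0, G7=1, G8=1, G9=1, G10=1 → Y1=1, Y2=1 — eliminated
Only G6 stuck-at-1 reproduces the observed Y1=0, Y2=1.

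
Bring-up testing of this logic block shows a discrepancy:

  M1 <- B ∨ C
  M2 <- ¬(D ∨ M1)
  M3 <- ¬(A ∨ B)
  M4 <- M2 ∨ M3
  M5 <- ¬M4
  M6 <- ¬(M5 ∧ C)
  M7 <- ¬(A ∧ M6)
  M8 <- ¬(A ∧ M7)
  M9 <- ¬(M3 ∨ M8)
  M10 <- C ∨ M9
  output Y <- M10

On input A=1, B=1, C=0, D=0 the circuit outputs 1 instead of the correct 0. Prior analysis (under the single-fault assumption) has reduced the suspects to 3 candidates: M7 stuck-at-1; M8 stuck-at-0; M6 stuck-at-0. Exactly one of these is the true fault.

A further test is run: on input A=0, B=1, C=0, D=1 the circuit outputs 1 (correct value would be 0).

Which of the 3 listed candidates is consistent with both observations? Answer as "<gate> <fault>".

M8 stuck-at-0

Evaluate each candidate on input A=0, B=1, C=0, D=1:
  M7 stuck-at-1: M1=1, M2=0, M3=0, M4=0, M5=1, M6=1, M7=1 [stuck-at-1], M8=1, M9=0, M10=0 → 0 — eliminated
  M8 stuck-at-0: M1=1, M2=0, M3=0, M4=0, M5=1, M6=1, M7=1, M8=0 [stuck-at-0], M9=1, M10=1 → 1 — matches
  M6 stuck-at-0: M1=1, M2=0, M3=0, M4=0, M5=1, M6=0 [stuck-at-0], M7=1, M8=1, M9=0, M10=0 → 0 — eliminated
Only M8 stuck-at-0 reproduces the observed 1.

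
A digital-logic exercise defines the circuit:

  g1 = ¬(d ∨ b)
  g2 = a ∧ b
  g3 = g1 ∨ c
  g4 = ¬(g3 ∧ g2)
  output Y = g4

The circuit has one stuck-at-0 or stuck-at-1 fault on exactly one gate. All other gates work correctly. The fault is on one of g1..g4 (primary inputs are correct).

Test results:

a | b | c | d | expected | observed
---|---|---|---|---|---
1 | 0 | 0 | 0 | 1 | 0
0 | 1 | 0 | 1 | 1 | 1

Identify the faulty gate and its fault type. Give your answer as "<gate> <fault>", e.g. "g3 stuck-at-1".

Fault-free values for test 1 (a=1, b=0, c=0, d=0): g1=1, g2=0, g3=1, g4=1, giving Y=1. Observed 0.
Test 1: faults giving observed 0 are {g2 stuck-at-1, g4 stuck-at-0}.
Test 2 (a=0, b=1, c=0, d=1): fault-free g1=0, g2=0, g3=0, g4=1 → 1; observed 1. Eliminates g4 stuck-at-0.
Only g2 stuck-at-1 is consistent with every test.

g2 stuck-at-1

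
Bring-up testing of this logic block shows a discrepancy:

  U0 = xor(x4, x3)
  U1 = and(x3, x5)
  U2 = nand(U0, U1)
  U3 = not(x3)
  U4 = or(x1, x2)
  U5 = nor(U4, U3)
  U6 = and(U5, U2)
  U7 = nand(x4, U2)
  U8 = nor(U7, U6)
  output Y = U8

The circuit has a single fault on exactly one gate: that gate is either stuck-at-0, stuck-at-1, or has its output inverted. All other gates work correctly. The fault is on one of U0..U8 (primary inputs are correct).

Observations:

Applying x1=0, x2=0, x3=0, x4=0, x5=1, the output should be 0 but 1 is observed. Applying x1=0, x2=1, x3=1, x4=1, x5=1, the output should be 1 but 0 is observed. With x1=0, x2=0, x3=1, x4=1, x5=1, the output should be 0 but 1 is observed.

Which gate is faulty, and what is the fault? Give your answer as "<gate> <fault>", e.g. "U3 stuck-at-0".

Fault-free values for test 1 (x1=0, x2=0, x3=0, x4=0, x5=1): U0=0, U1=0, U2=1, U3=1, U4=0, U5=0, U6=0, U7=1, U8=0, giving Y=0. Observed 1.
Test 1: faults giving observed 1 are {U7 stuck-at-0, U7 inverted output, U8 stuck-at-1, U8 inverted output}.
Test 2 (x1=0, x2=1, x3=1, x4=1, x5=1): fault-free U0=0, U1=1, U2=1, U3=0, U4=1, U5=0, U6=0, U7=0, U8=1 → 1; observed 0. Eliminates U7 stuck-at-0, U8 stuck-at-1.
Test 3 (x1=0, x2=0, x3=1, x4=1, x5=1): fault-free U0=0, U1=1, U2=1, U3=0, U4=0, U5=1, U6=1, U7=0, U8=0 → 0; observed 1. Eliminates U7 inverted output.
Only U8 inverted output is consistent with every test.

U8 inverted output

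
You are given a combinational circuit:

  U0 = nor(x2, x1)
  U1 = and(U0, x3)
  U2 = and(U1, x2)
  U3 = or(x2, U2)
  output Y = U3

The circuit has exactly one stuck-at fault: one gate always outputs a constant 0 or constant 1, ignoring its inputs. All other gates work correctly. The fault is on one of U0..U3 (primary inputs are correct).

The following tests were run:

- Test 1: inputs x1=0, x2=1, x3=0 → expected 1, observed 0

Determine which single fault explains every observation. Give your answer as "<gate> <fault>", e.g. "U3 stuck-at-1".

Fault-free values for test 1 (x1=0, x2=1, x3=0): U0=0, U1=0, U2=0, U3=1, giving Y=1. Observed 0.
Test 1: faults giving observed 0 are {U3 stuck-at-0}.
Only U3 stuck-at-0 is consistent with every test.

U3 stuck-at-0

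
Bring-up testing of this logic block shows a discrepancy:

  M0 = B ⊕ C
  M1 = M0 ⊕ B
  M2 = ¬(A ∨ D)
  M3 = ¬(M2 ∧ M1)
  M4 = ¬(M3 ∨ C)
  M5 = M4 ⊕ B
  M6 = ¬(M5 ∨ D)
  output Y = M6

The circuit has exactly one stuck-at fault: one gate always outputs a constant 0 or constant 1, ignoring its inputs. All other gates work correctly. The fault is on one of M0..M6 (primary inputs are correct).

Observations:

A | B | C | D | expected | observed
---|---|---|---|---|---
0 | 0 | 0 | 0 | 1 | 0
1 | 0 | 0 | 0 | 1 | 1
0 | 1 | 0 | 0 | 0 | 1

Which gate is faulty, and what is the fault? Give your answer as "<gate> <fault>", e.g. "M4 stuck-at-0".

M1 stuck-at-1

Fault-free values for test 1 (A=0, B=0, C=0, D=0): M0=0, M1=0, M2=1, M3=1, M4=0, M5=0, M6=1, giving Y=1. Observed 0.
Test 1: faults giving observed 0 are {M0 stuck-at-1, M1 stuck-at-1, M3 stuck-at-0, M4 stuck-at-1, M5 stuck-at-1, M6 stuck-at-0}.
Test 2 (A=1, B=0, C=0, D=0): fault-free M0=0, M1=0, M2=0, M3=1, M4=0, M5=0, M6=1 → 1; observed 1. Eliminates M3 stuck-at-0, M4 stuck-at-1, M5 stuck-at-1, M6 stuck-at-0.
Test 3 (A=0, B=1, C=0, D=0): fault-free M0=1, M1=0, M2=1, M3=1, M4=0, M5=1, M6=0 → 0; observed 1. Eliminates M0 stuck-at-1.
Only M1 stuck-at-1 is consistent with every test.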